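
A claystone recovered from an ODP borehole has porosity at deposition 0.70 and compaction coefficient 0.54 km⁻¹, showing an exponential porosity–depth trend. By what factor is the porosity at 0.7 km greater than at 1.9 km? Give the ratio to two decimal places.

1.91

phi(Z₁)/phi(Z₂) = e^(−c·Z₁)/e^(−c·Z₂) = e^{c(Z₂−Z₁)}
= exp(0.54 × 1.2) = exp(0.648) = 1.9117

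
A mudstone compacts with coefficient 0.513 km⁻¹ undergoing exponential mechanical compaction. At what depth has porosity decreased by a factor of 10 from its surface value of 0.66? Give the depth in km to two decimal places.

φ/φ₀ = 1/10 ⇒ exp(−c·Z) = 1/10 ⇒ Z = ln(10) / c
Z = 2.3026 / 0.513 = 4.488 km

4.49 km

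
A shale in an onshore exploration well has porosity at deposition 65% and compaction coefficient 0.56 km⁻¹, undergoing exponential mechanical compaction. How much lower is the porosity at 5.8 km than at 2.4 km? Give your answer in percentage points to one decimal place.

phi(2.4) = 0.65·e^(−0.56×2.4) = 0.1695
phi(5.8) = 0.65·e^(−0.56×5.8) = 0.0253
Δphi = 0.1695 − 0.0253 = 0.1443

14.4 percentage points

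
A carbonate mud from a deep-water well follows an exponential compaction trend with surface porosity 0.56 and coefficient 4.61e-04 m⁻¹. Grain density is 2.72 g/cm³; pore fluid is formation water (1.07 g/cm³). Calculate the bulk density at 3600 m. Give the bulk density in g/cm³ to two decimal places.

Working in km (1 km = 1000 m; β in km⁻¹ = β in m⁻¹ × 1000):
Porosity at depth: n = 0.56·exp(−0.461×3.6) = 0.56×0.1902 = 0.1065
Bulk density: ρ_b = (1−n)ρ_g + n·ρ_f = 0.8935×2.72 + 0.1065×1.07
       = 2.430 + 0.114 = 2.544 g/cm³

2.54 g/cm³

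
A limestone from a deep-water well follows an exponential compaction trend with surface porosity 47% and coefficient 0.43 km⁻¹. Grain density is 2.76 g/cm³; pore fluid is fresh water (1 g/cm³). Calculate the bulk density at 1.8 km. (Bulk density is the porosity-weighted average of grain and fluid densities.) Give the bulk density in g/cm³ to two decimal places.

2.38 g/cm³

Porosity at depth: n = 0.47·exp(−0.43×1.8) = 0.47×0.4612 = 0.2167
Bulk density: ρ_b = (1−n)ρ_g + n·ρ_f = 0.7833×2.76 + 0.2167×1
       = 2.162 + 0.217 = 2.379 g/cm³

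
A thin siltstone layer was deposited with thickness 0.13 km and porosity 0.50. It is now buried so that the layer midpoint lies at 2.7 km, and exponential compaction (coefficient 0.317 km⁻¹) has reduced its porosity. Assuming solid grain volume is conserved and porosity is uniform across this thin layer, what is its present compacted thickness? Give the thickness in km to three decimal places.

0.083 km

Porosity at 2.7 km: phi = 0.5·exp(−0.317×2.7) = 0.2125
Solid-volume conservation: h(1−phi) = h₀(1−phi₀) ⇒ h = h₀·(1−phi₀)/(1−phi)
h = 0.13 × (1 − 0.5)/(1 − 0.2125) = 0.13 × 0.6349 = 0.0825 km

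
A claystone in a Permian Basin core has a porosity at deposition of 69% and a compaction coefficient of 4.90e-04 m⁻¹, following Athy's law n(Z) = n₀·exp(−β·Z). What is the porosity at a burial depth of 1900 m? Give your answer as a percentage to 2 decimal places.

27.20%

Working in km (1 km = 1000 m; β in km⁻¹ = β in m⁻¹ × 1000):
n = n₀·exp(−β·Z) = 0.69 × exp(−0.49 × 1.9) = 0.69 × exp(−0.931)
  = 0.69 × 0.3942 = 0.2720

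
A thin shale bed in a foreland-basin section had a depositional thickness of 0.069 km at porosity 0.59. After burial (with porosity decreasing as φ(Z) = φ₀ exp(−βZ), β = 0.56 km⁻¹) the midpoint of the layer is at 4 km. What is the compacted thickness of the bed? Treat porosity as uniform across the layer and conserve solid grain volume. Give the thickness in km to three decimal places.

Porosity at 4 km: φ = 0.59·exp(−0.56×4) = 0.0628
Solid-volume conservation: h(1−φ) = h₀(1−φ₀) ⇒ h = h₀·(1−φ₀)/(1−φ)
h = 0.069 × (1 − 0.59)/(1 − 0.0628) = 0.069 × 0.4375 = 0.0302 km

0.030 km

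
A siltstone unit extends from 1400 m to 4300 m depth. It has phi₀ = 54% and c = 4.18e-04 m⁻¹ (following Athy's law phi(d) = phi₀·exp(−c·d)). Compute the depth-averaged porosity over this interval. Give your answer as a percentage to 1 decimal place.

17.4%

Working in km (1 km = 1000 m; c in km⁻¹ = c in m⁻¹ × 1000):
⟨phi⟩ = (1/(d₂−d₁)) ∫ phi₀ e^(−cd) dd = phi₀·(e^(−c·d₁) − e^(−c·d₂)) / (c·(d₂−d₁))
e^(−0.418×1.4) = 0.5570; e^(−0.418×4.3) = 0.1657
⟨phi⟩ = 0.54 × (0.5570 − 0.1657) / (0.418 × 2.9) = 0.54 × 0.3228 = 0.1743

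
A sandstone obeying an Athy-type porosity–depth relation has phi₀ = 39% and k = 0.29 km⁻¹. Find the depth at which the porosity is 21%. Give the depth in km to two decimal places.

2.13 km

Invert Athy's law: z = ln(phi₀/phi) / k
z = ln(0.39/0.21) / 0.29 = ln(1.857) / 0.29 = 0.6190 / 0.29 = 2.135 km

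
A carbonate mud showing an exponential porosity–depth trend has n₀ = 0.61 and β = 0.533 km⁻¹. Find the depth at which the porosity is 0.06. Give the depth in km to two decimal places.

Invert Athy's law: d = ln(n₀/n) / β
d = ln(0.61/0.06) / 0.533 = ln(10.17) / 0.533 = 2.3191 / 0.533 = 4.351 km

4.35 km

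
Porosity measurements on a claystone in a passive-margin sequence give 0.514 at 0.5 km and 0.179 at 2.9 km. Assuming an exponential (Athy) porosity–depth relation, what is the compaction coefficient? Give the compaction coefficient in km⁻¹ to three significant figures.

Athy: phi(Z) = phi₀ e^(−kZ) ⇒ phi₁/phi₂ = e^{k(Z₂−Z₁)} ⇒ k = ln(phi₁/phi₂)/(Z₂−Z₁)
k = ln(0.514/0.179) / (2.9 − 0.5) = ln(2.872) / 2.4 = 1.0548 / 2.4 = 0.4395 km⁻¹

0.440 km⁻¹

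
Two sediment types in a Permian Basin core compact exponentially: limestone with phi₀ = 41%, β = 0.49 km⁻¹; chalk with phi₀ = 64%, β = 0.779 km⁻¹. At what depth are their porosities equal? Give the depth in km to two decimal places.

1.54 km

Set phi₀ₐ e^(−βₐZ) = phi₀ᵦ e^(−βᵦZ) ⇒ ln(phi₀ₐ/phi₀ᵦ) = (βₐ − βᵦ)·Z
Z = ln(0.41/0.64) / (0.49 − 0.779) = -0.4453 / -0.289 = 1.541 km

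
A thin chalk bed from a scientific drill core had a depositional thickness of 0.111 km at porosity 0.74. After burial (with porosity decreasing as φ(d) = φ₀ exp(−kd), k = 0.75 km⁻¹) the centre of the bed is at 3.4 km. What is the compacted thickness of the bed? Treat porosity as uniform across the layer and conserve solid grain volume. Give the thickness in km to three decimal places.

Porosity at 3.4 km: φ = 0.74·exp(−0.75×3.4) = 0.0578
Solid-volume conservation: h(1−φ) = h₀(1−φ₀) ⇒ h = h₀·(1−φ₀)/(1−φ)
h = 0.111 × (1 − 0.74)/(1 − 0.0578) = 0.111 × 0.2759 = 0.0306 km

0.031 km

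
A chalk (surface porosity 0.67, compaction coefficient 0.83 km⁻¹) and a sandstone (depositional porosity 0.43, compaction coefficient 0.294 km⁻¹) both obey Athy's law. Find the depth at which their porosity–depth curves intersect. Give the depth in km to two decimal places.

Set n₀ₐ e^(−cₐd) = n₀ᵦ e^(−cᵦd) ⇒ ln(n₀ₐ/n₀ᵦ) = (cₐ − cᵦ)·d
d = ln(0.67/0.43) / (0.83 − 0.294) = 0.4435 / 0.536 = 0.827 km

0.83 km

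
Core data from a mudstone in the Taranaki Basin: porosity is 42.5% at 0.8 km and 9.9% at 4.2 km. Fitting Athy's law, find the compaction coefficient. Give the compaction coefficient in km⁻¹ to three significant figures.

0.429 km⁻¹

Athy: n(z) = n₀ e^(−βz) ⇒ n₁/n₂ = e^{β(z₂−z₁)} ⇒ β = ln(n₁/n₂)/(z₂−z₁)
β = ln(0.425/0.099) / (4.2 − 0.8) = ln(4.293) / 3.4 = 1.4570 / 3.4 = 0.4285 km⁻¹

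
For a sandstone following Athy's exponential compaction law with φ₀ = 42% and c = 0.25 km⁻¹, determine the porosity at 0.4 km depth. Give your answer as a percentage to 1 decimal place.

φ = φ₀·exp(−c·d) = 0.42 × exp(−0.25 × 0.4) = 0.42 × exp(−0.1)
  = 0.42 × 0.9048 = 0.3800

38.0%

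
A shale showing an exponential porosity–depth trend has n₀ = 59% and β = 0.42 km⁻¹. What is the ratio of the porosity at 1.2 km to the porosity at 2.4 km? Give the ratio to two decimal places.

n(Z₁)/n(Z₂) = e^(−β·Z₁)/e^(−β·Z₂) = e^{β(Z₂−Z₁)}
= exp(0.42 × 1.2) = exp(0.504) = 1.6553

1.66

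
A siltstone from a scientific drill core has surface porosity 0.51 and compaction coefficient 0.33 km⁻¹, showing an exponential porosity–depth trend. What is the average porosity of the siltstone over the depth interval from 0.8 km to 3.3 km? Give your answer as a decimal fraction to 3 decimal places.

⟨phi⟩ = (1/(d₂−d₁)) ∫ phi₀ e^(−βd) dd = phi₀·(e^(−β·d₁) − e^(−β·d₂)) / (β·(d₂−d₁))
e^(−0.33×0.8) = 0.7680; e^(−0.33×3.3) = 0.3366
⟨phi⟩ = 0.51 × (0.7680 − 0.3366) / (0.33 × 2.5) = 0.51 × 0.5229 = 0.2667

0.267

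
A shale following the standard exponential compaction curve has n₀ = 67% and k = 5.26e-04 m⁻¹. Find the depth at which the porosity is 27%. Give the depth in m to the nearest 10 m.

1730 m

Working in km (1 km = 1000 m; k in km⁻¹ = k in m⁻¹ × 1000):
Invert Athy's law: z = ln(n₀/n) / k
z = ln(0.67/0.27) / 0.526 = ln(2.481) / 0.526 = 0.9089 / 0.526 = 1.728 km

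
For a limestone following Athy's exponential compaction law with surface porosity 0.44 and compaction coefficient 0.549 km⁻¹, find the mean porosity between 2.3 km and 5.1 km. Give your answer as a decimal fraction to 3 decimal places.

⟨n⟩ = (1/(Z₂−Z₁)) ∫ n₀ e^(−βZ) dZ = n₀·(e^(−β·Z₁) − e^(−β·Z₂)) / (β·(Z₂−Z₁))
e^(−0.549×2.3) = 0.2829; e^(−0.549×5.1) = 0.0608
⟨n⟩ = 0.44 × (0.2829 − 0.0608) / (0.549 × 2.8) = 0.44 × 0.1445 = 0.0636

0.064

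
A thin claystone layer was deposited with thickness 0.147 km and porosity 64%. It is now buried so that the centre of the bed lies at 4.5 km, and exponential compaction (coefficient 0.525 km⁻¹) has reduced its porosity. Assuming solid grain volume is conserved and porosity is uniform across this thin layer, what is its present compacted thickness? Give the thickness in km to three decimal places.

0.056 km

Porosity at 4.5 km: φ = 0.64·exp(−0.525×4.5) = 0.0603
Solid-volume conservation: h(1−φ) = h₀(1−φ₀) ⇒ h = h₀·(1−φ₀)/(1−φ)
h = 0.147 × (1 − 0.64)/(1 − 0.0603) = 0.147 × 0.3831 = 0.0563 km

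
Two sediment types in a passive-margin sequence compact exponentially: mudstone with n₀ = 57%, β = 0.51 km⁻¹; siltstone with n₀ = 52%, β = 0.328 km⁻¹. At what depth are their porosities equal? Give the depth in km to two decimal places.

Set n₀ₐ e^(−βₐZ) = n₀ᵦ e^(−βᵦZ) ⇒ ln(n₀ₐ/n₀ᵦ) = (βₐ − βᵦ)·Z
Z = ln(0.57/0.52) / (0.51 − 0.328) = 0.0918 / 0.182 = 0.504 km

0.50 km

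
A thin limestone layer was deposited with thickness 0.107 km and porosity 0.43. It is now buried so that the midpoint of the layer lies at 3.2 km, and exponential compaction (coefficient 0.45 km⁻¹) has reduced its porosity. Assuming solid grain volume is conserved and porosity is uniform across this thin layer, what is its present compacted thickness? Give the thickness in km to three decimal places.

Porosity at 3.2 km: φ = 0.43·exp(−0.45×3.2) = 0.1019
Solid-volume conservation: h(1−φ) = h₀(1−φ₀) ⇒ h = h₀·(1−φ₀)/(1−φ)
h = 0.107 × (1 − 0.43)/(1 − 0.1019) = 0.107 × 0.6347 = 0.0679 km

0.068 km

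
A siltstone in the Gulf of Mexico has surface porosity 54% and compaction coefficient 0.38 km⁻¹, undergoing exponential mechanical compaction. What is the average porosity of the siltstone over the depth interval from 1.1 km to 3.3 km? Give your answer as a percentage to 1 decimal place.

24.1%

⟨phi⟩ = (1/(Z₂−Z₁)) ∫ phi₀ e^(−kZ) dZ = phi₀·(e^(−k·Z₁) − e^(−k·Z₂)) / (k·(Z₂−Z₁))
e^(−0.38×1.1) = 0.6584; e^(−0.38×3.3) = 0.2854
⟨phi⟩ = 0.54 × (0.6584 − 0.2854) / (0.38 × 2.2) = 0.54 × 0.4462 = 0.2409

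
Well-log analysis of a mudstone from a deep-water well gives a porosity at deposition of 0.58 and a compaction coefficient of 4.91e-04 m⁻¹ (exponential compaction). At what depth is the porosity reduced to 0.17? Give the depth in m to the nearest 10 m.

Working in km (1 km = 1000 m; c in km⁻¹ = c in m⁻¹ × 1000):
Invert Athy's law: z = ln(phi₀/phi) / c
z = ln(0.58/0.17) / 0.491 = ln(3.412) / 0.491 = 1.2272 / 0.491 = 2.499 km

2500 m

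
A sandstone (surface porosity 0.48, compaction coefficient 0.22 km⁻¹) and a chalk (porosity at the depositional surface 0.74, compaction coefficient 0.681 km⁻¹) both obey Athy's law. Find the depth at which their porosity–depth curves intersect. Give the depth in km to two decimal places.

Set phi₀ₐ e^(−βₐd) = phi₀ᵦ e^(−βᵦd) ⇒ ln(phi₀ₐ/phi₀ᵦ) = (βₐ − βᵦ)·d
d = ln(0.48/0.74) / (0.22 − 0.681) = -0.4329 / -0.461 = 0.939 km

0.94 km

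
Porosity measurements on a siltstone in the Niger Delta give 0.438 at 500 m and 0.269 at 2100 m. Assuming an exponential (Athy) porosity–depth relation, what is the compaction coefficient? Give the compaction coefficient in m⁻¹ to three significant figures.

0.000305 m⁻¹

Working in km (1 km = 1000 m; β in km⁻¹ = β in m⁻¹ × 1000):
Athy: phi(Z) = phi₀ e^(−βZ) ⇒ phi₁/phi₂ = e^{β(Z₂−Z₁)} ⇒ β = ln(phi₁/phi₂)/(Z₂−Z₁)
β = ln(0.438/0.269) / (2.1 − 0.5) = ln(1.628) / 1.6 = 0.4875 / 1.6 = 0.3047 km⁻¹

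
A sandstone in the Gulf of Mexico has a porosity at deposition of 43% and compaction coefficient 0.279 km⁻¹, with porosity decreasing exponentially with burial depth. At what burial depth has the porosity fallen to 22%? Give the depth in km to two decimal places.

Invert Athy's law: Z = ln(phi₀/phi) / c
Z = ln(0.43/0.22) / 0.279 = ln(1.955) / 0.279 = 0.6702 / 0.279 = 2.402 km

2.40 km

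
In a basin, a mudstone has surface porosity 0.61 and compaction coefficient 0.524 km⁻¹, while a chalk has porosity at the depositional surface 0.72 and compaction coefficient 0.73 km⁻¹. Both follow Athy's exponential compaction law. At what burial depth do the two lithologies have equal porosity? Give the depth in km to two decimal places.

0.80 km

Set n₀ₐ e^(−cₐz) = n₀ᵦ e^(−cᵦz) ⇒ ln(n₀ₐ/n₀ᵦ) = (cₐ − cᵦ)·z
z = ln(0.61/0.72) / (0.524 − 0.73) = -0.1658 / -0.206 = 0.805 km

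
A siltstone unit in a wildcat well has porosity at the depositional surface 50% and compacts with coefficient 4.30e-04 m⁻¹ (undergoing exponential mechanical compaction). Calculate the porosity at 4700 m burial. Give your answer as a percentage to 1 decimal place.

Working in km (1 km = 1000 m; β in km⁻¹ = β in m⁻¹ × 1000):
n = n₀·exp(−β·d) = 0.5 × exp(−0.43 × 4.7) = 0.5 × exp(−2.021)
  = 0.5 × 0.1325 = 0.0663

6.6%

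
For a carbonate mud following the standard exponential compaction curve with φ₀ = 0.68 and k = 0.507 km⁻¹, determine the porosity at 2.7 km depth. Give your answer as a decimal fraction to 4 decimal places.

0.1730

φ = φ₀·exp(−k·Z) = 0.68 × exp(−0.507 × 2.7) = 0.68 × exp(−1.369)
  = 0.68 × 0.2544 = 0.1730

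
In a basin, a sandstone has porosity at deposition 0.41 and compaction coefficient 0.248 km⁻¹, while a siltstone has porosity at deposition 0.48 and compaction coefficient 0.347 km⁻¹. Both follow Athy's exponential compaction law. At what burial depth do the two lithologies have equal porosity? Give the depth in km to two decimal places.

1.59 km

Set phi₀ₐ e^(−cₐZ) = phi₀ᵦ e^(−cᵦZ) ⇒ ln(phi₀ₐ/phi₀ᵦ) = (cₐ − cᵦ)·Z
Z = ln(0.41/0.48) / (0.248 − 0.347) = -0.1576 / -0.099 = 1.592 km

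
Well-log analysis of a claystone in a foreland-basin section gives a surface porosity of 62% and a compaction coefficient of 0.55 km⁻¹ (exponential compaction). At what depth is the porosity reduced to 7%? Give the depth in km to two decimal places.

3.97 km

Invert Athy's law: z = ln(phi₀/phi) / k
z = ln(0.62/0.07) / 0.55 = ln(8.857) / 0.55 = 2.1812 / 0.55 = 3.966 km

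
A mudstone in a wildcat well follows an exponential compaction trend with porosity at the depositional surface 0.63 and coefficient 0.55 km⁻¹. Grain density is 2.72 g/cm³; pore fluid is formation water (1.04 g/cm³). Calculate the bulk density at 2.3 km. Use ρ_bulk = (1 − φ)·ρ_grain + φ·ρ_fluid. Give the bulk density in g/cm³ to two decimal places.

2.42 g/cm³

Porosity at depth: phi = 0.63·exp(−0.55×2.3) = 0.63×0.2822 = 0.1778
Bulk density: ρ_b = (1−phi)ρ_g + phi·ρ_f = 0.8222×2.72 + 0.1778×1.04
       = 2.236 + 0.185 = 2.421 g/cm³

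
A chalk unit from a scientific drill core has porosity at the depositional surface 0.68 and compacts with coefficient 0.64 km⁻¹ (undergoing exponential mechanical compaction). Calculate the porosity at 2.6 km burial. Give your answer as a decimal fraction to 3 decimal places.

phi = phi₀·exp(−k·Z) = 0.68 × exp(−0.64 × 2.6) = 0.68 × exp(−1.664)
  = 0.68 × 0.1894 = 0.1288

0.129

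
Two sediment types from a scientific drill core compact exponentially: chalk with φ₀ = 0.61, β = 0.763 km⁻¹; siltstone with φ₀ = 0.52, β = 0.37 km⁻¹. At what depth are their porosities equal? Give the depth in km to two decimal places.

Set φ₀ₐ e^(−βₐd) = φ₀ᵦ e^(−βᵦd) ⇒ ln(φ₀ₐ/φ₀ᵦ) = (βₐ − βᵦ)·d
d = ln(0.61/0.52) / (0.763 − 0.37) = 0.1596 / 0.393 = 0.406 km

0.41 km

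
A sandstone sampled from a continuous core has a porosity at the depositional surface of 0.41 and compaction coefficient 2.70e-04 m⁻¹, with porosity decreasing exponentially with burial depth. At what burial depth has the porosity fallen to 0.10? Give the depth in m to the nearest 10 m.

5230 m

Working in km (1 km = 1000 m; β in km⁻¹ = β in m⁻¹ × 1000):
Invert Athy's law: d = ln(n₀/n) / β
d = ln(0.41/0.1) / 0.27 = ln(4.1) / 0.27 = 1.4110 / 0.27 = 5.226 km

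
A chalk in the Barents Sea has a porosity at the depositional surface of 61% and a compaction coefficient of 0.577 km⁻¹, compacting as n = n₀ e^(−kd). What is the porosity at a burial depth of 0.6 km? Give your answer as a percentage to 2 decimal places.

43.15%

n = n₀·exp(−k·d) = 0.61 × exp(−0.577 × 0.6) = 0.61 × exp(−0.3462)
  = 0.61 × 0.7074 = 0.4315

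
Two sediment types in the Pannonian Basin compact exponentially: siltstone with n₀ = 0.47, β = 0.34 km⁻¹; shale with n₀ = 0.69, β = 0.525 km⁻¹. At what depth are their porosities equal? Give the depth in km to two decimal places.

2.08 km

Set n₀ₐ e^(−βₐd) = n₀ᵦ e^(−βᵦd) ⇒ ln(n₀ₐ/n₀ᵦ) = (βₐ − βᵦ)·d
d = ln(0.47/0.69) / (0.34 − 0.525) = -0.3840 / -0.185 = 2.075 km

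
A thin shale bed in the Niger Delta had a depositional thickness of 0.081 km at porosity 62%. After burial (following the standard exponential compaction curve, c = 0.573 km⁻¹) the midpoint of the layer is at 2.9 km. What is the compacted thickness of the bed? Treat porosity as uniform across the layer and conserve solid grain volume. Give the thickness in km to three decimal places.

0.035 km

Porosity at 2.9 km: n = 0.62·exp(−0.573×2.9) = 0.1177
Solid-volume conservation: h(1−n) = h₀(1−n₀) ⇒ h = h₀·(1−n₀)/(1−n)
h = 0.081 × (1 − 0.62)/(1 − 0.1177) = 0.081 × 0.4307 = 0.0349 km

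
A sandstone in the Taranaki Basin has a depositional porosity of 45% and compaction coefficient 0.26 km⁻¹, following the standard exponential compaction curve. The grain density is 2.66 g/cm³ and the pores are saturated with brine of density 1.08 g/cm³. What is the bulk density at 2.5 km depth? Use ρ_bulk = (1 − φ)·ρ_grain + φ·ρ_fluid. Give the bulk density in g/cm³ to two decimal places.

Porosity at depth: phi = 0.45·exp(−0.26×2.5) = 0.45×0.5220 = 0.2349
Bulk density: ρ_b = (1−phi)ρ_g + phi·ρ_f = 0.7651×2.66 + 0.2349×1.08
       = 2.035 + 0.254 = 2.289 g/cm³

2.29 g/cm³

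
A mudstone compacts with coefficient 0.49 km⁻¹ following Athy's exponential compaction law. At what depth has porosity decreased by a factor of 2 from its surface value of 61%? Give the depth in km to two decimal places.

phi/phi₀ = 1/2 ⇒ exp(−k·Z) = 1/2 ⇒ Z = ln(2) / k
Z = 0.6931 / 0.49 = 1.415 km

1.41 km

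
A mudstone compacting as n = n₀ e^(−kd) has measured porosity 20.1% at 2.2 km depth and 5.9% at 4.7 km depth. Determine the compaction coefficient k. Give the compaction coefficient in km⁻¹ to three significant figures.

0.490 km⁻¹

Athy: n(d) = n₀ e^(−kd) ⇒ n₁/n₂ = e^{k(d₂−d₁)} ⇒ k = ln(n₁/n₂)/(d₂−d₁)
k = ln(0.201/0.059) / (4.7 − 2.2) = ln(3.407) / 2.5 = 1.2258 / 2.5 = 0.4903 km⁻¹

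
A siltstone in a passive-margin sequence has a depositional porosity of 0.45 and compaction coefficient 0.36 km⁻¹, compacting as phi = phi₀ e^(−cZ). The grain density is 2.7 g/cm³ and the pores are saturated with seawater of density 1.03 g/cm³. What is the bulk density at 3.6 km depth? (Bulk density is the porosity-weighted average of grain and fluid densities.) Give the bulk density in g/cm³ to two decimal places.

2.49 g/cm³

Porosity at depth: phi = 0.45·exp(−0.36×3.6) = 0.45×0.2736 = 0.1231
Bulk density: ρ_b = (1−phi)ρ_g + phi·ρ_f = 0.8769×2.7 + 0.1231×1.03
       = 2.368 + 0.127 = 2.494 g/cm³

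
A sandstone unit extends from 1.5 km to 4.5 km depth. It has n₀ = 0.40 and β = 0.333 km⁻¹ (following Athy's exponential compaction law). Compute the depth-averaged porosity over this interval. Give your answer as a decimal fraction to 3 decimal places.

0.154

⟨n⟩ = (1/(Z₂−Z₁)) ∫ n₀ e^(−βZ) dZ = n₀·(e^(−β·Z₁) − e^(−β·Z₂)) / (β·(Z₂−Z₁))
e^(−0.333×1.5) = 0.6068; e^(−0.333×4.5) = 0.2235
⟨n⟩ = 0.4 × (0.6068 − 0.2235) / (0.333 × 3) = 0.4 × 0.3838 = 0.1535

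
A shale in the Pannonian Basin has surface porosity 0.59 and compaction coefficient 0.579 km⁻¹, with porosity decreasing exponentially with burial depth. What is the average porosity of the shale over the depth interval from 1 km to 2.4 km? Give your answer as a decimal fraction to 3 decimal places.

⟨φ⟩ = (1/(Z₂−Z₁)) ∫ φ₀ e^(−cZ) dZ = φ₀·(e^(−c·Z₁) − e^(−c·Z₂)) / (c·(Z₂−Z₁))
e^(−0.579×1) = 0.5605; e^(−0.579×2.4) = 0.2492
⟨φ⟩ = 0.59 × (0.5605 − 0.2492) / (0.579 × 1.4) = 0.59 × 0.3840 = 0.2266

0.227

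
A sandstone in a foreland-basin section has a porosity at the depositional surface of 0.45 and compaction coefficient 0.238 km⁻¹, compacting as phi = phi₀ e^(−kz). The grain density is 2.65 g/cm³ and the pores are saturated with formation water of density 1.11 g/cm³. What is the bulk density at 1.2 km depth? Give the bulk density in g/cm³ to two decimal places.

Porosity at depth: phi = 0.45·exp(−0.238×1.2) = 0.45×0.7516 = 0.3382
Bulk density: ρ_b = (1−phi)ρ_g + phi·ρ_f = 0.6618×2.65 + 0.3382×1.11
       = 1.754 + 0.375 = 2.129 g/cm³

2.13 g/cm³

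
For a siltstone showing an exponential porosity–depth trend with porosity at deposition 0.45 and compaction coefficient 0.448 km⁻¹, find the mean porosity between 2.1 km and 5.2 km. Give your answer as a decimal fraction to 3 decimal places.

⟨phi⟩ = (1/(Z₂−Z₁)) ∫ phi₀ e^(−kZ) dZ = phi₀·(e^(−k·Z₁) − e^(−k·Z₂)) / (k·(Z₂−Z₁))
e^(−0.448×2.1) = 0.3903; e^(−0.448×5.2) = 0.0973
⟨phi⟩ = 0.45 × (0.3903 − 0.0973) / (0.448 × 3.1) = 0.45 × 0.2110 = 0.0949

0.095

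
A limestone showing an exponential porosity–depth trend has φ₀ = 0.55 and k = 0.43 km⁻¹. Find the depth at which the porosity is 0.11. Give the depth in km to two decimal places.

Invert Athy's law: d = ln(φ₀/φ) / k
d = ln(0.55/0.11) / 0.43 = ln(5) / 0.43 = 1.6094 / 0.43 = 3.743 km

3.74 km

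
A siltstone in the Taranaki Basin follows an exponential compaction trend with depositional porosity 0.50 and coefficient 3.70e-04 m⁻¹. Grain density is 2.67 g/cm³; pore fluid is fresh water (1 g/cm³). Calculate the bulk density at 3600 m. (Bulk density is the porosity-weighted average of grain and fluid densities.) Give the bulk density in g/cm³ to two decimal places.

Working in km (1 km = 1000 m; k in km⁻¹ = k in m⁻¹ × 1000):
Porosity at depth: n = 0.5·exp(−0.37×3.6) = 0.5×0.2639 = 0.1320
Bulk density: ρ_b = (1−n)ρ_g + n·ρ_f = 0.8680×2.67 + 0.1320×1
       = 2.318 + 0.132 = 2.450 g/cm³

2.45 g/cm³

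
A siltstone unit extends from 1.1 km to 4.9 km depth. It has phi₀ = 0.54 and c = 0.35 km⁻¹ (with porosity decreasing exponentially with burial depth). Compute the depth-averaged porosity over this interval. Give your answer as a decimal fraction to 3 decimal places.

⟨phi⟩ = (1/(d₂−d₁)) ∫ phi₀ e^(−cd) dd = phi₀·(e^(−c·d₁) − e^(−c·d₂)) / (c·(d₂−d₁))
e^(−0.35×1.1) = 0.6805; e^(−0.35×4.9) = 0.1800
⟨phi⟩ = 0.54 × (0.6805 − 0.1800) / (0.35 × 3.8) = 0.54 × 0.3763 = 0.2032

0.203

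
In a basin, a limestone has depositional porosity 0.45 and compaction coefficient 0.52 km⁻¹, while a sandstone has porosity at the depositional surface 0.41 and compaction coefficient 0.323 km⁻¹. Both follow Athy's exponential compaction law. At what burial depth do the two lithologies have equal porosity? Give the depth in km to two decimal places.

0.47 km

Set n₀ₐ e^(−βₐd) = n₀ᵦ e^(−βᵦd) ⇒ ln(n₀ₐ/n₀ᵦ) = (βₐ − βᵦ)·d
d = ln(0.45/0.41) / (0.52 − 0.323) = 0.0931 / 0.197 = 0.473 km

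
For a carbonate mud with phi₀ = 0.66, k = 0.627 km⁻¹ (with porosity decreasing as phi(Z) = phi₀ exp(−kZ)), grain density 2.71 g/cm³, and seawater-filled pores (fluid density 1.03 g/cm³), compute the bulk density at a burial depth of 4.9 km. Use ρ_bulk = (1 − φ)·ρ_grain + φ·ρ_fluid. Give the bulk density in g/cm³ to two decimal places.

Porosity at depth: phi = 0.66·exp(−0.627×4.9) = 0.66×0.0463 = 0.0306
Bulk density: ρ_b = (1−phi)ρ_g + phi·ρ_f = 0.9694×2.71 + 0.0306×1.03
       = 2.627 + 0.031 = 2.659 g/cm³

2.66 g/cm³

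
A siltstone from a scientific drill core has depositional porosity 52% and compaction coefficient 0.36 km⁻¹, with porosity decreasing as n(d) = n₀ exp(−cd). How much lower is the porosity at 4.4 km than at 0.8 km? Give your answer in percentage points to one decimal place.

28.3 percentage points

n(0.8) = 0.52·e^(−0.36×0.8) = 0.3899
n(4.4) = 0.52·e^(−0.36×4.4) = 0.1067
Δn = 0.3899 − 0.1067 = 0.2832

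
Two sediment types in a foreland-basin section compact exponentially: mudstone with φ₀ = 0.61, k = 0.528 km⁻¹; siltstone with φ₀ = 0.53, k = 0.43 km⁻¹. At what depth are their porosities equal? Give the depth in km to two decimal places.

Set φ₀ₐ e^(−kₐZ) = φ₀ᵦ e^(−kᵦZ) ⇒ ln(φ₀ₐ/φ₀ᵦ) = (kₐ − kᵦ)·Z
Z = ln(0.61/0.53) / (0.528 − 0.43) = 0.1406 / 0.098 = 1.435 km

1.43 km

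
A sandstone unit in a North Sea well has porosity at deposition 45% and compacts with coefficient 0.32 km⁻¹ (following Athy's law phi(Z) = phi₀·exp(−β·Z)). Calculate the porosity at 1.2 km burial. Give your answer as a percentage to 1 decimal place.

phi = phi₀·exp(−β·Z) = 0.45 × exp(−0.32 × 1.2) = 0.45 × exp(−0.384)
  = 0.45 × 0.6811 = 0.3065

30.7%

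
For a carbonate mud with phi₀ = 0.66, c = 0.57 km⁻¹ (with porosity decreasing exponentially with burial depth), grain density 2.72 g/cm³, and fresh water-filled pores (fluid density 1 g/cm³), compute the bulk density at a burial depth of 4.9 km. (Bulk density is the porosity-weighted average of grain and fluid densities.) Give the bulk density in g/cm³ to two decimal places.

Porosity at depth: phi = 0.66·exp(−0.57×4.9) = 0.66×0.0612 = 0.0404
Bulk density: ρ_b = (1−phi)ρ_g + phi·ρ_f = 0.9596×2.72 + 0.0404×1
       = 2.610 + 0.040 = 2.650 g/cm³

2.65 g/cm³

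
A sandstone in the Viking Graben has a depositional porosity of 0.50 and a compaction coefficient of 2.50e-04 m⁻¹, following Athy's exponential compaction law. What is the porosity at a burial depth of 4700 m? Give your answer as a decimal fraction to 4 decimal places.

Working in km (1 km = 1000 m; k in km⁻¹ = k in m⁻¹ × 1000):
φ = φ₀·exp(−k·z) = 0.5 × exp(−0.25 × 4.7) = 0.5 × exp(−1.175)
  = 0.5 × 0.3088 = 0.1544

0.1544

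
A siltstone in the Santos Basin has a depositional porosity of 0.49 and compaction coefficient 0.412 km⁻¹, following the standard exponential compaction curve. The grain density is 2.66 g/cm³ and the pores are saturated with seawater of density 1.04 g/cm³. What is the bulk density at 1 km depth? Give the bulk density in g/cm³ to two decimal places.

2.13 g/cm³

Porosity at depth: phi = 0.49·exp(−0.412×1) = 0.49×0.6623 = 0.3245
Bulk density: ρ_b = (1−phi)ρ_g + phi·ρ_f = 0.6755×2.66 + 0.3245×1.04
       = 1.797 + 0.338 = 2.134 g/cm³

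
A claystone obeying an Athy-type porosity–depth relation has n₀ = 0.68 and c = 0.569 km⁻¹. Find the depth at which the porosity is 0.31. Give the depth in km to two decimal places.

Invert Athy's law: d = ln(n₀/n) / c
d = ln(0.68/0.31) / 0.569 = ln(2.194) / 0.569 = 0.7855 / 0.569 = 1.381 km

1.38 km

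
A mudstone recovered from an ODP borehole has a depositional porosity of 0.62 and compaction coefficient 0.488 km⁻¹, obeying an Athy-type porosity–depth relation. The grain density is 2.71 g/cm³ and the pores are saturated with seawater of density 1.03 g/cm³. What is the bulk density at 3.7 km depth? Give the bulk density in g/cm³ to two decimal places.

2.54 g/cm³

Porosity at depth: phi = 0.62·exp(−0.488×3.7) = 0.62×0.1644 = 0.1019
Bulk density: ρ_b = (1−phi)ρ_g + phi·ρ_f = 0.8981×2.71 + 0.1019×1.03
       = 2.434 + 0.105 = 2.539 g/cm³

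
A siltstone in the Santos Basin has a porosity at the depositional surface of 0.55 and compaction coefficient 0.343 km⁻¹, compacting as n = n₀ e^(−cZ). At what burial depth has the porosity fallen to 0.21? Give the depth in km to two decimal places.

2.81 km

Invert Athy's law: Z = ln(n₀/n) / c
Z = ln(0.55/0.21) / 0.343 = ln(2.619) / 0.343 = 0.9628 / 0.343 = 2.807 km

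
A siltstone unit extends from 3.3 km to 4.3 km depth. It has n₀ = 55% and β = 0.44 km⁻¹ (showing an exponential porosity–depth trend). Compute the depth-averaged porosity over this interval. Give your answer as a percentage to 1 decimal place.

10.4%

⟨n⟩ = (1/(Z₂−Z₁)) ∫ n₀ e^(−βZ) dZ = n₀·(e^(−β·Z₁) − e^(−β·Z₂)) / (β·(Z₂−Z₁))
e^(−0.44×3.3) = 0.2341; e^(−0.44×4.3) = 0.1508
⟨n⟩ = 0.55 × (0.2341 − 0.1508) / (0.44 × 1) = 0.55 × 0.1894 = 0.1042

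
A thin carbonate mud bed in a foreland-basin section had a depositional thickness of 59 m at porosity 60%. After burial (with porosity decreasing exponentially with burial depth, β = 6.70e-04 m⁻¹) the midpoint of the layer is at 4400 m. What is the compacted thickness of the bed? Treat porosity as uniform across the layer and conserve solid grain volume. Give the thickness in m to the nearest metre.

Working in km (1 km = 1000 m; β in km⁻¹ = β in m⁻¹ × 1000):
Porosity at 4.4 km: phi = 0.6·exp(−0.67×4.4) = 0.0315
Solid-volume conservation: h(1−phi) = h₀(1−phi₀) ⇒ h = h₀·(1−phi₀)/(1−phi)
h = 0.059 × (1 − 0.6)/(1 − 0.0315) = 0.059 × 0.4130 = 0.0244 km

24 m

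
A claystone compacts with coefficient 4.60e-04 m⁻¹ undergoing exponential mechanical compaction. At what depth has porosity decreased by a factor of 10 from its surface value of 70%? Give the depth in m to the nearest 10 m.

Working in km (1 km = 1000 m; c in km⁻¹ = c in m⁻¹ × 1000):
phi/phi₀ = 1/10 ⇒ exp(−c·z) = 1/10 ⇒ z = ln(10) / c
z = 2.3026 / 0.46 = 5.006 km

5010 m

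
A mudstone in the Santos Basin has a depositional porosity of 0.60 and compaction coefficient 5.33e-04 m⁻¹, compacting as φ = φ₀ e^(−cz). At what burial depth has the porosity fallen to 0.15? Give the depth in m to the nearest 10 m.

2600 m

Working in km (1 km = 1000 m; c in km⁻¹ = c in m⁻¹ × 1000):
Invert Athy's law: z = ln(φ₀/φ) / c
z = ln(0.6/0.15) / 0.533 = ln(4) / 0.533 = 1.3863 / 0.533 = 2.601 km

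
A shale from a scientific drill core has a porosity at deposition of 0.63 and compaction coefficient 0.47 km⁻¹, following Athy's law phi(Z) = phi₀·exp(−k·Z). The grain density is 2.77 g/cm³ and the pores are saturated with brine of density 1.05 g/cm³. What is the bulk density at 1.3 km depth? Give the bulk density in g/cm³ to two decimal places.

Porosity at depth: phi = 0.63·exp(−0.47×1.3) = 0.63×0.5428 = 0.3420
Bulk density: ρ_b = (1−phi)ρ_g + phi·ρ_f = 0.6580×2.77 + 0.3420×1.05
       = 1.823 + 0.359 = 2.182 g/cm³

2.18 g/cm³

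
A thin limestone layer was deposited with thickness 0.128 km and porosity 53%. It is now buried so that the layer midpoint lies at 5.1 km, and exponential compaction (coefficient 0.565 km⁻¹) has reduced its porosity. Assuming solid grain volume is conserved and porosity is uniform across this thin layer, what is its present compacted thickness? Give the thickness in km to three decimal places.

Porosity at 5.1 km: φ = 0.53·exp(−0.565×5.1) = 0.0297
Solid-volume conservation: h(1−φ) = h₀(1−φ₀) ⇒ h = h₀·(1−φ₀)/(1−φ)
h = 0.128 × (1 − 0.53)/(1 − 0.0297) = 0.128 × 0.4844 = 0.0620 km

0.062 km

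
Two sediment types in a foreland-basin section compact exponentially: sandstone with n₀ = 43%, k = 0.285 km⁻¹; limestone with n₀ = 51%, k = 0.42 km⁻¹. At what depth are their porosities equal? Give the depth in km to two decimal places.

1.26 km

Set n₀ₐ e^(−kₐz) = n₀ᵦ e^(−kᵦz) ⇒ ln(n₀ₐ/n₀ᵦ) = (kₐ − kᵦ)·z
z = ln(0.43/0.51) / (0.285 − 0.42) = -0.1706 / -0.135 = 1.264 km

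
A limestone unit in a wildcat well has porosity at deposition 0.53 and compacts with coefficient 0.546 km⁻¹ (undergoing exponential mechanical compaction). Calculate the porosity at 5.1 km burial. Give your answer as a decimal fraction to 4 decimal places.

n = n₀·exp(−k·Z) = 0.53 × exp(−0.546 × 5.1) = 0.53 × exp(−2.785)
  = 0.53 × 0.0618 = 0.0327

0.0327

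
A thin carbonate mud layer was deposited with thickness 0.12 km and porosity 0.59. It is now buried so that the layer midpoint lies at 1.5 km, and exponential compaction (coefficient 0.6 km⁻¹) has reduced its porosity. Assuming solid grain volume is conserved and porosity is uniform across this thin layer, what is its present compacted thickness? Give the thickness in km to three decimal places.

Porosity at 1.5 km: n = 0.59·exp(−0.6×1.5) = 0.2399
Solid-volume conservation: h(1−n) = h₀(1−n₀) ⇒ h = h₀·(1−n₀)/(1−n)
h = 0.12 × (1 − 0.59)/(1 − 0.2399) = 0.12 × 0.5394 = 0.0647 km

0.065 km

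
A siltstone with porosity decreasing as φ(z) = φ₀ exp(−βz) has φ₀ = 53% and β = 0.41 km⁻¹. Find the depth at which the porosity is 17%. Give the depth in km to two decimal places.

Invert Athy's law: z = ln(φ₀/φ) / β
z = ln(0.53/0.17) / 0.41 = ln(3.118) / 0.41 = 1.1371 / 0.41 = 2.773 km

2.77 km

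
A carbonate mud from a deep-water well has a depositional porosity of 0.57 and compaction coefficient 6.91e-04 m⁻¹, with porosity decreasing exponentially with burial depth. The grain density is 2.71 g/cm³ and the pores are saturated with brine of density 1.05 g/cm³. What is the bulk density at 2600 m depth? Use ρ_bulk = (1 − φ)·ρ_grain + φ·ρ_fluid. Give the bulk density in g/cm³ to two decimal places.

2.55 g/cm³

Working in km (1 km = 1000 m; c in km⁻¹ = c in m⁻¹ × 1000):
Porosity at depth: n = 0.57·exp(−0.691×2.6) = 0.57×0.1659 = 0.0945
Bulk density: ρ_b = (1−n)ρ_g + n·ρ_f = 0.9055×2.71 + 0.0945×1.05
       = 2.454 + 0.099 = 2.553 g/cm³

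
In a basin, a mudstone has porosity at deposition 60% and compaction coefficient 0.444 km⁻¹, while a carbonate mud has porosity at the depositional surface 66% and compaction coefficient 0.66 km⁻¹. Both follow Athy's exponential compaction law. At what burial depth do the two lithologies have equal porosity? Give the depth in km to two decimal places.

Set n₀ₐ e^(−βₐz) = n₀ᵦ e^(−βᵦz) ⇒ ln(n₀ₐ/n₀ᵦ) = (βₐ − βᵦ)·z
z = ln(0.6/0.66) / (0.444 − 0.66) = -0.0953 / -0.216 = 0.441 km

0.44 km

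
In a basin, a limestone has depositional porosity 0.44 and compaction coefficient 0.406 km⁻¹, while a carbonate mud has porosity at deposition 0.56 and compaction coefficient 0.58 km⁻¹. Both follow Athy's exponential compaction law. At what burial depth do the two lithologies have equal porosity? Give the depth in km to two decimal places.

Set φ₀ₐ e^(−kₐz) = φ₀ᵦ e^(−kᵦz) ⇒ ln(φ₀ₐ/φ₀ᵦ) = (kₐ − kᵦ)·z
z = ln(0.44/0.56) / (0.406 − 0.58) = -0.2412 / -0.174 = 1.386 km

1.39 km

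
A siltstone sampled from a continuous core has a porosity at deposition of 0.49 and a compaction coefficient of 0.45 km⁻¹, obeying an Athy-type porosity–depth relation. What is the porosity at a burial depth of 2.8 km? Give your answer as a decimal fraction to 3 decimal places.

φ = φ₀·exp(−β·Z) = 0.49 × exp(−0.45 × 2.8) = 0.49 × exp(−1.26)
  = 0.49 × 0.2837 = 0.1390

0.139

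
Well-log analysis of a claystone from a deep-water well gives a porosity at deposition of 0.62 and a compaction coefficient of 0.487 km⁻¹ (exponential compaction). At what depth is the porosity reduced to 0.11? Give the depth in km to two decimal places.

3.55 km

Invert Athy's law: Z = ln(phi₀/phi) / k
Z = ln(0.62/0.11) / 0.487 = ln(5.636) / 0.487 = 1.7292 / 0.487 = 3.551 km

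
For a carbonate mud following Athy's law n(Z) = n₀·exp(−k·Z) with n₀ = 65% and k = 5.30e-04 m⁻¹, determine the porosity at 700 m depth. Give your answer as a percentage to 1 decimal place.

Working in km (1 km = 1000 m; k in km⁻¹ = k in m⁻¹ × 1000):
n = n₀·exp(−k·Z) = 0.65 × exp(−0.53 × 0.7) = 0.65 × exp(−0.371)
  = 0.65 × 0.6900 = 0.4485

44.9%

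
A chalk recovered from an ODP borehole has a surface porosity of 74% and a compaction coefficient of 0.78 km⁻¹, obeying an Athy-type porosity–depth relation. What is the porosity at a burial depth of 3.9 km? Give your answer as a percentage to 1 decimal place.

phi = phi₀·exp(−β·z) = 0.74 × exp(−0.78 × 3.9) = 0.74 × exp(−3.042)
  = 0.74 × 0.0477 = 0.0353

3.5%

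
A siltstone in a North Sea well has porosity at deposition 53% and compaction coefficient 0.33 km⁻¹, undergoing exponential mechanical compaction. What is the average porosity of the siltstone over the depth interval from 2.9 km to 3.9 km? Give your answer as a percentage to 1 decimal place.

⟨phi⟩ = (1/(Z₂−Z₁)) ∫ phi₀ e^(−kZ) dZ = phi₀·(e^(−k·Z₁) − e^(−k·Z₂)) / (k·(Z₂−Z₁))
e^(−0.33×2.9) = 0.3840; e^(−0.33×3.9) = 0.2761
⟨phi⟩ = 0.53 × (0.3840 − 0.2761) / (0.33 × 1) = 0.53 × 0.3271 = 0.1734

17.3%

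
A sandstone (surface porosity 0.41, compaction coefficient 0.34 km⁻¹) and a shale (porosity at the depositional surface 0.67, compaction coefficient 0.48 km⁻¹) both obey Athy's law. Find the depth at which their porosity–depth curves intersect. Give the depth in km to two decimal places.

Set n₀ₐ e^(−βₐd) = n₀ᵦ e^(−βᵦd) ⇒ ln(n₀ₐ/n₀ᵦ) = (βₐ − βᵦ)·d
d = ln(0.41/0.67) / (0.34 − 0.48) = -0.4911 / -0.14 = 3.508 km

3.51 km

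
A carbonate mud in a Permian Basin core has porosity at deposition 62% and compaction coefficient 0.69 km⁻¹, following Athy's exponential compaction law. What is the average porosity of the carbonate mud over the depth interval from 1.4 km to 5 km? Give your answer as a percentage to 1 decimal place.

8.7%

⟨phi⟩ = (1/(z₂−z₁)) ∫ phi₀ e^(−βz) dz = phi₀·(e^(−β·z₁) − e^(−β·z₂)) / (β·(z₂−z₁))
e^(−0.69×1.4) = 0.3806; e^(−0.69×5) = 0.0317
⟨phi⟩ = 0.62 × (0.3806 − 0.0317) / (0.69 × 3.6) = 0.62 × 0.1404 = 0.0871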